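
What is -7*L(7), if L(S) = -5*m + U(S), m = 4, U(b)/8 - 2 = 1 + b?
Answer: -420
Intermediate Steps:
U(b) = 24 + 8*b (U(b) = 16 + 8*(1 + b) = 16 + (8 + 8*b) = 24 + 8*b)
L(S) = 4 + 8*S (L(S) = -5*4 + (24 + 8*S) = -20 + (24 + 8*S) = 4 + 8*S)
-7*L(7) = -7*(4 + 8*7) = -7*(4 + 56) = -7*60 = -420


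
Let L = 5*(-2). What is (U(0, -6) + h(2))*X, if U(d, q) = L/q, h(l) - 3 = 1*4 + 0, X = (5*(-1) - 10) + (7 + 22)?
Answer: 364/3 ≈ 121.33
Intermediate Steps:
L = -10
X = 14 (X = (-5 - 10) + 29 = -15 + 29 = 14)
h(l) = 7 (h(l) = 3 + (1*4 + 0) = 3 + (4 + 0) = 3 + 4 = 7)
U(d, q) = -10/q
(U(0, -6) + h(2))*X = (-10/(-6) + 7)*14 = (-10*(-⅙) + 7)*14 = (5/3 + 7)*14 = (26/3)*14 = 364/3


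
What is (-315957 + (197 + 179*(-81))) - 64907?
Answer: -395166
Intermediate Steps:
(-315957 + (197 + 179*(-81))) - 64907 = (-315957 + (197 - 14499)) - 64907 = (-315957 - 14302) - 64907 = -330259 - 64907 = -395166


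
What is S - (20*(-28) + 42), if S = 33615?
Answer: 34133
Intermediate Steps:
S - (20*(-28) + 42) = 33615 - (20*(-28) + 42) = 33615 - (-560 + 42) = 33615 - 1*(-518) = 33615 + 518 = 34133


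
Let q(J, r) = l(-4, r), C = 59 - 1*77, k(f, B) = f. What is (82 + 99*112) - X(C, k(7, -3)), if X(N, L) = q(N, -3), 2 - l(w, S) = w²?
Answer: 11184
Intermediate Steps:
l(w, S) = 2 - w²
C = -18 (C = 59 - 77 = -18)
q(J, r) = -14 (q(J, r) = 2 - 1*(-4)² = 2 - 1*16 = 2 - 16 = -14)
X(N, L) = -14
(82 + 99*112) - X(C, k(7, -3)) = (82 + 99*112) - 1*(-14) = (82 + 11088) + 14 = 11170 + 14 = 11184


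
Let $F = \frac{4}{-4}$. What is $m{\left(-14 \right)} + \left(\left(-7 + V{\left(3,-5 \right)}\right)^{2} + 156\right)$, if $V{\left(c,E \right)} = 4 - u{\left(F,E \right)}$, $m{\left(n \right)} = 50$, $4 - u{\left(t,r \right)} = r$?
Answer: $350$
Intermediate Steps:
$F = -1$ ($F = 4 \left(- \frac{1}{4}\right) = -1$)
$u{\left(t,r \right)} = 4 - r$
$V{\left(c,E \right)} = E$ ($V{\left(c,E \right)} = 4 - \left(4 - E\right) = 4 + \left(-4 + E\right) = E$)
$m{\left(-14 \right)} + \left(\left(-7 + V{\left(3,-5 \right)}\right)^{2} + 156\right) = 50 + \left(\left(-7 - 5\right)^{2} + 156\right) = 50 + \left(\left(-12\right)^{2} + 156\right) = 50 + \left(144 + 156\right) = 50 + 300 = 350$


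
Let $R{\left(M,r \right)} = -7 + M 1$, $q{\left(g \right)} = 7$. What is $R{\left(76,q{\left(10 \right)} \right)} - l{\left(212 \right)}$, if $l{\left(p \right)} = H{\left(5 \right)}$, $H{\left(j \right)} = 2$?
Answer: $67$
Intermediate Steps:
$l{\left(p \right)} = 2$
$R{\left(M,r \right)} = -7 + M$
$R{\left(76,q{\left(10 \right)} \right)} - l{\left(212 \right)} = \left(-7 + 76\right) - 2 = 69 - 2 = 67$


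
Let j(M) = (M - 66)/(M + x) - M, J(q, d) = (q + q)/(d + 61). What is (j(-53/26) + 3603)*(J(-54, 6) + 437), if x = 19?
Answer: 1204452416467/768222 ≈ 1.5678e+6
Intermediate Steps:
J(q, d) = 2*q/(61 + d) (J(q, d) = (2*q)/(61 + d) = 2*q/(61 + d))
j(M) = -M + (-66 + M)/(19 + M) (j(M) = (M - 66)/(M + 19) - M = (-66 + M)/(19 + M) - M = -M + (-66 + M)/(19 + M))
(j(-53/26) + 3603)*(J(-54, 6) + 437) = ((-66 - (-53/26)² - (-954)/26)/(19 - 53/26) + 3603)*(2*(-54)/(61 + 6) + 437) = ((-66 - (-53*1/26)² - (-954)/26)/(19 - 53*1/26) + 3603)*(2*(-54)/67 + 437) = ((-66 - (-53/26)² - 18*(-53/26))/(19 - 53/26) + 3603)*(2*(-54)*(1/67) + 437) = ((-66 - 1*2809/676 + 477/13)/(441/26) + 3603)*(-108/67 + 437) = (26*(-66 - 2809/676 + 477/13)/441 + 3603)*(29171/67) = ((26/441)*(-22621/676) + 3603)*(29171/67) = (-22621/11466 + 3603)*(29171/67) = (41289377/11466)*(29171/67) = 1204452416467/768222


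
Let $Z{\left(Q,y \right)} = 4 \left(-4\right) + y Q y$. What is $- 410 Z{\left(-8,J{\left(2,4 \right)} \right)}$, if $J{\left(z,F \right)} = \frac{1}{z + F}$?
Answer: $\frac{59860}{9} \approx 6651.1$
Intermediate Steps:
$J{\left(z,F \right)} = \frac{1}{F + z}$
$Z{\left(Q,y \right)} = -16 + Q y^{2}$ ($Z{\left(Q,y \right)} = -16 + Q y y = -16 + Q y^{2}$)
$- 410 Z{\left(-8,J{\left(2,4 \right)} \right)} = - 410 \left(-16 - 8 \left(\frac{1}{4 + 2}\right)^{2}\right) = - 410 \left(-16 - 8 \left(\frac{1}{6}\right)^{2}\right) = - 410 \left(-16 - \frac{8}{36}\right) = - 410 \left(-16 - \frac{2}{9}\right) = \left(-410\right) \left(- \frac{146}{9}\right) = \frac{59860}{9}$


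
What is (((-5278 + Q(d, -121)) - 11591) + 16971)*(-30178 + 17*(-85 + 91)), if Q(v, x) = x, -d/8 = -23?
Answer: 571444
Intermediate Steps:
d = 184 (d = -8*(-23) = 184)
(((-5278 + Q(d, -121)) - 11591) + 16971)*(-30178 + 17*(-85 + 91)) = (((-5278 - 121) - 11591) + 16971)*(-30178 + 17*(-85 + 91)) = ((-5399 - 11591) + 16971)*(-30178 + 17*6) = (-16990 + 16971)*(-30178 + 102) = -19*(-30076) = 571444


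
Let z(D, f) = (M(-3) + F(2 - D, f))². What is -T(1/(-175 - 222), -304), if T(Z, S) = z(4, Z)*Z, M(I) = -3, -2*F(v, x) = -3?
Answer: 9/1588 ≈ 0.0056675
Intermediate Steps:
F(v, x) = 3/2 (F(v, x) = -½*(-3) = 3/2)
z(D, f) = 9/4 (z(D, f) = (-3 + 3/2)² = (-3/2)² = 9/4)
T(Z, S) = 9*Z/4
-T(1/(-175 - 222), -304) = -9/(4*(-175 - 222)) = -9/(4*(-397)) = -9*(-1)/(4*397) = -1*(-9/1588) = 9/1588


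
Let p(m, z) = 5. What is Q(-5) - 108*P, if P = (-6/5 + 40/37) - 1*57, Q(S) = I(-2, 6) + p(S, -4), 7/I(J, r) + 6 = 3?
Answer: 3425188/555 ≈ 6171.5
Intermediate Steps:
I(J, r) = -7/3 (I(J, r) = 7/(-6 + 3) = 7/(-3) = 7*(-1/3) = -7/3)
Q(S) = 8/3 (Q(S) = -7/3 + 5 = 8/3)
P = -10567/185 (P = (-6*1/5 + 40*(1/37)) - 57 = (-6/5 + 40/37) - 57 = -22/185 - 57 = -10567/185 ≈ -57.119)
Q(-5) - 108*P = 8/3 - 108*(-10567/185) = 8/3 + 1141236/185 = 3425188/555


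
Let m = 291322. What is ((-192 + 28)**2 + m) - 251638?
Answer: 66580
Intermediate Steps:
((-192 + 28)**2 + m) - 251638 = ((-192 + 28)**2 + 291322) - 251638 = ((-164)**2 + 291322) - 251638 = (26896 + 291322) - 251638 = 318218 - 251638 = 66580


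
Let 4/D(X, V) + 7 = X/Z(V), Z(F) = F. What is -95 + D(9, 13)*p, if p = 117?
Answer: -6937/41 ≈ -169.20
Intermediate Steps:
D(X, V) = 4/(-7 + X/V)
-95 + D(9, 13)*p = -95 - 4*13/(-1*9 + 7*13)*117 = -95 - 4*13/(-9 + 91)*117 = -95 - 4*13/82*117 = -95 - 4*13*1/82*117 = -95 - 26/41*117 = -95 - 3042/41 = -6937/41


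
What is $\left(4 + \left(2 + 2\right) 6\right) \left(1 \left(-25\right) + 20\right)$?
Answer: $-140$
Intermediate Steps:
$\left(4 + \left(2 + 2\right) 6\right) \left(1 \left(-25\right) + 20\right) = \left(4 + 4 \cdot 6\right) \left(-25 + 20\right) = \left(4 + 24\right) \left(-5\right) = 28 \left(-5\right) = -140$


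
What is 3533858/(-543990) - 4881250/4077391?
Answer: -8532135995989/1109029965045 ≈ -7.6933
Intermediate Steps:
3533858/(-543990) - 4881250/4077391 = 3533858*(-1/543990) - 4881250*1/4077391 = -1766929/271995 - 4881250/4077391 = -8532135995989/1109029965045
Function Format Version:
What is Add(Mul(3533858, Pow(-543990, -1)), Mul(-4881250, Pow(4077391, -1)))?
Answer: Rational(-8532135995989, 1109029965045) ≈ -7.6933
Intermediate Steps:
Add(Mul(3533858, Pow(-543990, -1)), Mul(-4881250, Pow(4077391, -1))) = Add(Mul(3533858, Rational(-1, 543990)), Mul(-4881250, Rational(1, 4077391))) = Add(Rational(-1766929, 271995), Rational(-4881250, 4077391)) = Rational(-8532135995989, 1109029965045)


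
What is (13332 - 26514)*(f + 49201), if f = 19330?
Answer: -903375642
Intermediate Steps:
(13332 - 26514)*(f + 49201) = (13332 - 26514)*(19330 + 49201) = -13182*68531 = -903375642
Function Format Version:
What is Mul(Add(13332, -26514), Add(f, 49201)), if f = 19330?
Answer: -903375642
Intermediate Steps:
Mul(Add(13332, -26514), Add(f, 49201)) = Mul(Add(13332, -26514), Add(19330, 49201)) = Mul(-13182, 68531) = -903375642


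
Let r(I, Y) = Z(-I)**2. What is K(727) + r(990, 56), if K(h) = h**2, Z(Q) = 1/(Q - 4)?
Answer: 522205679045/988036 ≈ 5.2853e+5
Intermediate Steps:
Z(Q) = 1/(-4 + Q)
r(I, Y) = (-4 - I)**(-2) (r(I, Y) = (1/(-4 - I))**2 = (-4 - I)**(-2))
K(727) + r(990, 56) = 727**2 + (4 + 990)**(-2) = 528529 + 994**(-2) = 528529 + 1/988036 = 522205679045/988036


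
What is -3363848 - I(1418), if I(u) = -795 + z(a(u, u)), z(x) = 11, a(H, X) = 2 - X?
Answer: -3363064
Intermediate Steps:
I(u) = -784 (I(u) = -795 + 11 = -784)
-3363848 - I(1418) = -3363848 - 1*(-784) = -3363848 + 784 = -3363064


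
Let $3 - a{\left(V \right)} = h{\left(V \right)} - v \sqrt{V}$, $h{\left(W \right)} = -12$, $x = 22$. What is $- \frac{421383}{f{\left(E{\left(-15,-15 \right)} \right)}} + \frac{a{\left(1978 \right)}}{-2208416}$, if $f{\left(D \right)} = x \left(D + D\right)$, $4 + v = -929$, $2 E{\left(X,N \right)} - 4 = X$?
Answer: $\frac{465294477849}{267218336} + \frac{933 \sqrt{1978}}{2208416} \approx 1741.3$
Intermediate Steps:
$E{\left(X,N \right)} = 2 + \frac{X}{2}$
$v = -933$ ($v = -4 - 929 = -933$)
$a{\left(V \right)} = 15 - 933 \sqrt{V}$ ($a{\left(V \right)} = 3 - \left(-12 - - 933 \sqrt{V}\right) = 3 - \left(-12 + 933 \sqrt{V}\right) = 15 - 933 \sqrt{V}$)
$f{\left(D \right)} = 44 D$ ($f{\left(D \right)} = 22 \left(D + D\right) = 22 \cdot 2 D = 44 D$)
$- \frac{421383}{f{\left(E{\left(-15,-15 \right)} \right)}} + \frac{a{\left(1978 \right)}}{-2208416} = - \frac{421383}{44 \left(2 + \frac{1}{2} \left(-15\right)\right)} + \frac{15 - 933 \sqrt{1978}}{-2208416} = - \frac{421383}{44 \left(2 - \frac{15}{2}\right)} + \left(15 - 933 \sqrt{1978}\right) \left(- \frac{1}{2208416}\right) = - \frac{421383}{44 \left(- \frac{11}{2}\right)} - \left(\frac{15}{2208416} - \frac{933 \sqrt{1978}}{2208416}\right) = - \frac{421383}{-242} - \left(\frac{15}{2208416} - \frac{933 \sqrt{1978}}{2208416}\right) = \left(-421383\right) \left(- \frac{1}{242}\right) - \left(\frac{15}{2208416} - \frac{933 \sqrt{1978}}{2208416}\right) = \frac{421383}{242} - \left(\frac{15}{2208416} - \frac{933 \sqrt{1978}}{2208416}\right) = \frac{465294477849}{267218336} + \frac{933 \sqrt{1978}}{2208416}$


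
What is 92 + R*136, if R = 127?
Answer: 17364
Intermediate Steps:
92 + R*136 = 92 + 127*136 = 92 + 17272 = 17364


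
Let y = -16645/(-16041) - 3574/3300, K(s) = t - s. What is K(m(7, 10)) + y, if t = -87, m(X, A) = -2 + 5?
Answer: -794429839/8822550 ≈ -90.045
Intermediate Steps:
m(X, A) = 3
K(s) = -87 - s
y = -400339/8822550 (y = -16645*(-1/16041) - 3574*1/3300 = 16645/16041 - 1787/1650 = -400339/8822550 ≈ -0.045377)
K(m(7, 10)) + y = (-87 - 1*3) - 400339/8822550 = (-87 - 3) - 400339/8822550 = -90 - 400339/8822550 = -794429839/8822550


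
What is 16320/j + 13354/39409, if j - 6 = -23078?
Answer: -10470356/28413889 ≈ -0.36849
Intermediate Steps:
j = -23072 (j = 6 - 23078 = -23072)
16320/j + 13354/39409 = 16320/(-23072) + 13354/39409 = 16320*(-1/23072) + 13354*(1/39409) = -510/721 + 13354/39409 = -10470356/28413889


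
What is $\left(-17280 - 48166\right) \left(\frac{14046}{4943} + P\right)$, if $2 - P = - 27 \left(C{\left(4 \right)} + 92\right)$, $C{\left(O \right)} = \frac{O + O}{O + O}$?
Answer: $- \frac{813873694030}{4943} \approx -1.6465 \cdot 10^{8}$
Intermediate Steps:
$C{\left(O \right)} = 1$ ($C{\left(O \right)} = \frac{2 O}{2 O} = 2 O \frac{1}{2 O} = 1$)
$P = 2513$ ($P = 2 - - 27 \left(1 + 92\right) = 2 - \left(-27\right) 93 = 2 - -2511 = 2 + 2511 = 2513$)
$\left(-17280 - 48166\right) \left(\frac{14046}{4943} + P\right) = \left(-17280 - 48166\right) \left(\frac{14046}{4943} + 2513\right) = - 65446 \left(14046 \cdot \frac{1}{4943} + 2513\right) = - 65446 \left(\frac{14046}{4943} + 2513\right) = \left(-65446\right) \frac{12435805}{4943} = - \frac{813873694030}{4943}$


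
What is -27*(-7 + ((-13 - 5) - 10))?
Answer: 945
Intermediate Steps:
-27*(-7 + ((-13 - 5) - 10)) = -27*(-7 + (-18 - 10)) = -27*(-7 - 28) = -27*(-35) = 945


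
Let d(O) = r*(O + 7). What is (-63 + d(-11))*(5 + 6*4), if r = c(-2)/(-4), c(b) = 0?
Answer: -1827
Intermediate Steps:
r = 0 (r = 0/(-4) = 0*(-¼) = 0)
d(O) = 0 (d(O) = 0*(O + 7) = 0*(7 + O) = 0)
(-63 + d(-11))*(5 + 6*4) = (-63 + 0)*(5 + 6*4) = -63*(5 + 24) = -63*29 = -1827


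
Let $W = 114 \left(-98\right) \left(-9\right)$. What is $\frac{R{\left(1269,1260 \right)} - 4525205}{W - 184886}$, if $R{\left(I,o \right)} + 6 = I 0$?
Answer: $\frac{4525211}{84338} \approx 53.656$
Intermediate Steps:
$R{\left(I,o \right)} = -6$ ($R{\left(I,o \right)} = -6 + I 0 = -6 + 0 = -6$)
$W = 100548$ ($W = \left(-11172\right) \left(-9\right) = 100548$)
$\frac{R{\left(1269,1260 \right)} - 4525205}{W - 184886} = \frac{-6 - 4525205}{100548 - 184886} = - \frac{4525211}{-84338} = \left(-4525211\right) \left(- \frac{1}{84338}\right) = \frac{4525211}{84338}$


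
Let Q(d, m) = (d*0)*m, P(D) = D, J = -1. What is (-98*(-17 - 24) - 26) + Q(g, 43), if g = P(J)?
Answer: 3992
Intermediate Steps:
g = -1
Q(d, m) = 0 (Q(d, m) = 0*m = 0)
(-98*(-17 - 24) - 26) + Q(g, 43) = (-98*(-17 - 24) - 26) + 0 = (-98*(-41) - 26) + 0 = (4018 - 26) + 0 = 3992 + 0 = 3992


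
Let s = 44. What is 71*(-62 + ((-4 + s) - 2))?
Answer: -1704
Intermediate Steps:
71*(-62 + ((-4 + s) - 2)) = 71*(-62 + ((-4 + 44) - 2)) = 71*(-62 + (40 - 2)) = 71*(-62 + 38) = 71*(-24) = -1704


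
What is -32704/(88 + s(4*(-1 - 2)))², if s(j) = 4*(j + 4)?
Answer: -73/7 ≈ -10.429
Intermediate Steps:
s(j) = 16 + 4*j (s(j) = 4*(4 + j) = 16 + 4*j)
-32704/(88 + s(4*(-1 - 2)))² = -32704/(88 + (16 + 4*(4*(-1 - 2))))² = -32704/(88 + (16 + 4*(4*(-3))))² = -32704/(88 + (16 + 4*(-12)))² = -32704/(88 + (16 - 48))² = -32704/(88 - 32)² = -32704/(56²) = -32704/3136 = -32704*1/3136 = -73/7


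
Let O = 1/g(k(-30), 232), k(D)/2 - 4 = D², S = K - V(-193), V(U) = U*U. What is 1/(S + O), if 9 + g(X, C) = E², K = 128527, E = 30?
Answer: 891/81328699 ≈ 1.0956e-5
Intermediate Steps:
V(U) = U²
S = 91278 (S = 128527 - 1*(-193)² = 128527 - 1*37249 = 128527 - 37249 = 91278)
k(D) = 8 + 2*D²
g(X, C) = 891 (g(X, C) = -9 + 30² = -9 + 900 = 891)
O = 1/891 ≈ 0.0011223
1/(S + O) = 1/(91278 + 1/891) = 1/(81328699/891) = 891/81328699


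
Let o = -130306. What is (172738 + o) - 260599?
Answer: -218167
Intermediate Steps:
(172738 + o) - 260599 = (172738 - 130306) - 260599 = 42432 - 260599 = -218167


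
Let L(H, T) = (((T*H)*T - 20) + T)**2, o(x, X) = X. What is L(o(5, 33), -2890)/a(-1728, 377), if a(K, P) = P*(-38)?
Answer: -37982197218316050/7163 ≈ -5.3026e+12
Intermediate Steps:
a(K, P) = -38*P
L(H, T) = (-20 + T + H*T**2)**2 (L(H, T) = (((H*T)*T - 20) + T)**2 = ((H*T**2 - 20) + T)**2 = ((-20 + H*T**2) + T)**2 = (-20 + T + H*T**2)**2)
L(o(5, 33), -2890)/a(-1728, 377) = (-20 - 2890 + 33*(-2890)**2)**2/((-38*377)) = (-20 - 2890 + 33*8352100)**2/(-14326) = (-20 - 2890 + 275619300)**2*(-1/14326) = 275616390**2*(-1/14326) = 75964394436632100*(-1/14326) = -37982197218316050/7163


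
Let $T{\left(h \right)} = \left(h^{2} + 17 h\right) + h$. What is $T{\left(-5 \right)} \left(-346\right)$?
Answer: $22490$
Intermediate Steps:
$T{\left(h \right)} = h^{2} + 18 h$
$T{\left(-5 \right)} \left(-346\right) = - 5 \left(18 - 5\right) \left(-346\right) = \left(-5\right) 13 \left(-346\right) = \left(-65\right) \left(-346\right) = 22490$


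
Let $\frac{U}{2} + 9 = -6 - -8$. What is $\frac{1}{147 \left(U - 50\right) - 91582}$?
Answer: $- \frac{1}{100990} \approx -9.902 \cdot 10^{-6}$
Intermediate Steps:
$U = -14$ ($U = -18 + 2 \left(-6 - -8\right) = -18 + 2 \left(-6 + 8\right) = -18 + 2 \cdot 2 = -18 + 4 = -14$)
$\frac{1}{147 \left(U - 50\right) - 91582} = \frac{1}{147 \left(-14 - 50\right) - 91582} = \frac{1}{147 \left(-64\right) - 91582} = \frac{1}{-9408 - 91582} = \frac{1}{-100990} = - \frac{1}{100990}$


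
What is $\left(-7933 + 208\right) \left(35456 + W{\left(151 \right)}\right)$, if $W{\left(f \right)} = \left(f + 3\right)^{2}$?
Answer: $-457103700$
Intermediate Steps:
$W{\left(f \right)} = \left(3 + f\right)^{2}$
$\left(-7933 + 208\right) \left(35456 + W{\left(151 \right)}\right) = \left(-7933 + 208\right) \left(35456 + \left(3 + 151\right)^{2}\right) = - 7725 \left(35456 + 154^{2}\right) = - 7725 \left(35456 + 23716\right) = \left(-7725\right) 59172 = -457103700$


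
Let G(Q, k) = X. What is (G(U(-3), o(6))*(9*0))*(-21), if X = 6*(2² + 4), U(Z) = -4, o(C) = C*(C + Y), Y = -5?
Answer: 0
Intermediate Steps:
o(C) = C*(-5 + C) (o(C) = C*(C - 5) = C*(-5 + C))
X = 48 (X = 6*(4 + 4) = 6*8 = 48)
G(Q, k) = 48
(G(U(-3), o(6))*(9*0))*(-21) = (48*(9*0))*(-21) = (48*0)*(-21) = 0*(-21) = 0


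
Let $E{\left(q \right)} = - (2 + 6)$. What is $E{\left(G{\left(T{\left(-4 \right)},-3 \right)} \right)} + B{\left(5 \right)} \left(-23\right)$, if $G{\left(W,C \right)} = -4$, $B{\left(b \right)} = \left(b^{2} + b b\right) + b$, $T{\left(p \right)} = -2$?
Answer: $-1273$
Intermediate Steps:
$B{\left(b \right)} = b + 2 b^{2}$ ($B{\left(b \right)} = \left(b^{2} + b^{2}\right) + b = 2 b^{2} + b = b + 2 b^{2}$)
$E{\left(q \right)} = -8$ ($E{\left(q \right)} = \left(-1\right) 8 = -8$)
$E{\left(G{\left(T{\left(-4 \right)},-3 \right)} \right)} + B{\left(5 \right)} \left(-23\right) = -8 + 5 \left(1 + 2 \cdot 5\right) \left(-23\right) = -8 + 5 \left(1 + 10\right) \left(-23\right) = -8 + 5 \cdot 11 \left(-23\right) = -8 + 55 \left(-23\right) = -8 - 1265 = -1273$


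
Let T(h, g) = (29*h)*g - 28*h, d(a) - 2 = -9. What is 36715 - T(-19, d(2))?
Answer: 32326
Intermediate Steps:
d(a) = -7 (d(a) = 2 - 9 = -7)
T(h, g) = -28*h + 29*g*h (T(h, g) = 29*g*h - 28*h = -28*h + 29*g*h)
36715 - T(-19, d(2)) = 36715 - (-19)*(-28 + 29*(-7)) = 36715 - (-19)*(-28 - 203) = 36715 - (-19)*(-231) = 36715 - 1*4389 = 36715 - 4389 = 32326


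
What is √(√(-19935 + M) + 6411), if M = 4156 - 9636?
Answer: √(6411 + I*√25415) ≈ 80.075 + 0.9954*I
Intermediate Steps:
M = -5480
√(√(-19935 + M) + 6411) = √(√(-19935 - 5480) + 6411) = √(√(-25415) + 6411) = √(I*√25415 + 6411) = √(6411 + I*√25415)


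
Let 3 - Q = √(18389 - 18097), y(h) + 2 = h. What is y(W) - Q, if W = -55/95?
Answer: -106/19 + 2*√73 ≈ 11.509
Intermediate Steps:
W = -11/19 (W = -55*1/95 = -11/19 ≈ -0.57895)
y(h) = -2 + h
Q = 3 - 2*√73 (Q = 3 - √(18389 - 18097) = 3 - √292 = 3 - 2*√73 ≈ -14.088)
y(W) - Q = (-2 - 11/19) - (3 - 2*√73) = -49/19 + (-3 + 2*√73) = -106/19 + 2*√73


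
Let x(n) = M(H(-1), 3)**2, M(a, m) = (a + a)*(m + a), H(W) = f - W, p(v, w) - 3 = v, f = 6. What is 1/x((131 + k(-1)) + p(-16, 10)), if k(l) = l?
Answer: 1/19600 ≈ 5.1020e-5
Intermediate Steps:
p(v, w) = 3 + v
H(W) = 6 - W
M(a, m) = 2*a*(a + m) (M(a, m) = (2*a)*(a + m) = 2*a*(a + m))
x(n) = 19600 (x(n) = (2*(6 - 1*(-1))*((6 - 1*(-1)) + 3))**2 = (2*(6 + 1)*((6 + 1) + 3))**2 = (2*7*(7 + 3))**2 = (2*7*10)**2 = 140**2 = 19600)
1/x((131 + k(-1)) + p(-16, 10)) = 1/19600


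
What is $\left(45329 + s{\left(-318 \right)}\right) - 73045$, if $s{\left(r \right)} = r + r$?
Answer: $-28352$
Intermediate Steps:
$s{\left(r \right)} = 2 r$
$\left(45329 + s{\left(-318 \right)}\right) - 73045 = \left(45329 + 2 \left(-318\right)\right) - 73045 = \left(45329 - 636\right) - 73045 = 44693 - 73045 = -28352$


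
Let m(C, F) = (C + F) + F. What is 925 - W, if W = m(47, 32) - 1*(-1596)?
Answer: -782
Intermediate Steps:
m(C, F) = C + 2*F
W = 1707 (W = (47 + 2*32) - 1*(-1596) = (47 + 64) + 1596 = 111 + 1596 = 1707)
925 - W = 925 - 1*1707 = 925 - 1707 = -782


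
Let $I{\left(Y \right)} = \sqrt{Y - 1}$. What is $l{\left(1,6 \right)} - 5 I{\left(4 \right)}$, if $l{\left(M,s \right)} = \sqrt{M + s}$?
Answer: $\sqrt{7} - 5 \sqrt{3} \approx -6.0145$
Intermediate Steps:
$I{\left(Y \right)} = \sqrt{-1 + Y}$
$l{\left(1,6 \right)} - 5 I{\left(4 \right)} = \sqrt{1 + 6} - 5 \sqrt{-1 + 4} = \sqrt{7} - 5 \sqrt{3}$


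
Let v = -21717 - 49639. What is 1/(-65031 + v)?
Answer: -1/136387 ≈ -7.3321e-6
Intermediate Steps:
v = -71356
1/(-65031 + v) = 1/(-65031 - 71356) = 1/(-136387) = -1/136387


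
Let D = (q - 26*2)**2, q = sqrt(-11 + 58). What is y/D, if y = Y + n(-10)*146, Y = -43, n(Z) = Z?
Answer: -4134753/7059649 - 156312*sqrt(47)/7059649 ≈ -0.73748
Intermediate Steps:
q = sqrt(47) ≈ 6.8557
D = (-52 + sqrt(47))**2 (D = (sqrt(47) - 26*2)**2 = (sqrt(47) - 52)**2 = (-52 + sqrt(47))**2 ≈ 2038.0)
y = -1503 (y = -43 - 10*146 = -43 - 1460 = -1503)
y/D = -1503/(52 - sqrt(47))**2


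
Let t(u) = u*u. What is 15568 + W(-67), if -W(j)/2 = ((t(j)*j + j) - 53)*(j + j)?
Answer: -80621076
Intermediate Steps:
t(u) = u**2
W(j) = -4*j*(-53 + j + j**3) (W(j) = -2*((j**2*j + j) - 53)*(j + j) = -2*((j**3 + j) - 53)*2*j = -2*((j + j**3) - 53)*2*j = -2*(-53 + j + j**3)*2*j = -4*j*(-53 + j + j**3))
15568 + W(-67) = 15568 + 4*(-67)*(53 - 1*(-67) - 1*(-67)**3) = 15568 + 4*(-67)*(53 + 67 - 1*(-300763)) = 15568 + 4*(-67)*(53 + 67 + 300763) = 15568 + 4*(-67)*300883 = 15568 - 80636644 = -80621076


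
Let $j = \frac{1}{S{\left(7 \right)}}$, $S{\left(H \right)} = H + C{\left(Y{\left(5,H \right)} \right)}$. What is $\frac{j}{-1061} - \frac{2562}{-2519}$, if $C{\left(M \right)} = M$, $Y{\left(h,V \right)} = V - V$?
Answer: $\frac{19025455}{18708613} \approx 1.0169$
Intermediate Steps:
$Y{\left(h,V \right)} = 0$
$S{\left(H \right)} = H$ ($S{\left(H \right)} = H + 0 = H$)
$j = \frac{1}{7} \approx 0.14286$
$\frac{j}{-1061} - \frac{2562}{-2519} = \frac{1}{7 \left(-1061\right)} - \frac{2562}{-2519} = \frac{1}{7} \left(- \frac{1}{1061}\right) - - \frac{2562}{2519} = - \frac{1}{7427} + \frac{2562}{2519} = \frac{19025455}{18708613}$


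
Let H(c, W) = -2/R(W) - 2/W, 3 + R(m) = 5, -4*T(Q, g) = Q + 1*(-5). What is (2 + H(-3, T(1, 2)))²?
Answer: 1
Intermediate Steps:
T(Q, g) = 5/4 - Q/4 (T(Q, g) = -(Q + 1*(-5))/4 = -(Q - 5)/4 = -(-5 + Q)/4 = 5/4 - Q/4)
R(m) = 2 (R(m) = -3 + 5 = 2)
H(c, W) = -1 - 2/W (H(c, W) = -2/2 - 2/W = -2*½ - 2/W = -1 - 2/W)
(2 + H(-3, T(1, 2)))² = (2 + (-2 - (5/4 - ¼*1))/(5/4 - ¼*1))² = (2 + (-2 - (5/4 - ¼))/(5/4 - ¼))² = (2 + (-2 - 1*1)/1)² = (2 + 1*(-2 - 1))² = (2 + 1*(-3))² = (2 - 3)² = (-1)² = 1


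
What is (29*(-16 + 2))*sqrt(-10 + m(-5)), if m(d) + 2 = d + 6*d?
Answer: -406*I*sqrt(47) ≈ -2783.4*I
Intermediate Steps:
m(d) = -2 + 7*d (m(d) = -2 + (d + 6*d) = -2 + 7*d)
(29*(-16 + 2))*sqrt(-10 + m(-5)) = (29*(-16 + 2))*sqrt(-10 + (-2 + 7*(-5))) = (29*(-14))*sqrt(-10 + (-2 - 35)) = -406*sqrt(-10 - 37) = -406*I*sqrt(47)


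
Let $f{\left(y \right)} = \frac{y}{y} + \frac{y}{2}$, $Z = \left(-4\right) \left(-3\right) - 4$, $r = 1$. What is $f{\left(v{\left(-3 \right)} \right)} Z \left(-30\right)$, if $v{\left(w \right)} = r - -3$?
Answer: $-720$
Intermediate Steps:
$v{\left(w \right)} = 4$ ($v{\left(w \right)} = 1 - -3 = 1 + 3 = 4$)
$Z = 8$ ($Z = 12 - 4 = 8$)
$f{\left(y \right)} = 1 + \frac{y}{2}$ ($f{\left(y \right)} = 1 + y \frac{1}{2} = 1 + \frac{y}{2}$)
$f{\left(v{\left(-3 \right)} \right)} Z \left(-30\right) = \left(1 + \frac{1}{2} \cdot 4\right) 8 \left(-30\right) = \left(1 + 2\right) 8 \left(-30\right) = 3 \cdot 8 \left(-30\right) = 24 \left(-30\right) = -720$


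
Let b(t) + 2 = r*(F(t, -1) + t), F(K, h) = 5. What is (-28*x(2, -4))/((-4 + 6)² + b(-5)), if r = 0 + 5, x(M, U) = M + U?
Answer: 28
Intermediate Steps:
r = 5
b(t) = 23 + 5*t (b(t) = -2 + 5*(5 + t) = -2 + (25 + 5*t) = 23 + 5*t)
(-28*x(2, -4))/((-4 + 6)² + b(-5)) = (-28*(2 - 4))/((-4 + 6)² + (23 + 5*(-5))) = (-28*(-2))/(2² + (23 - 25)) = 56/(4 - 2) = 56/2 = 56*(½) = 28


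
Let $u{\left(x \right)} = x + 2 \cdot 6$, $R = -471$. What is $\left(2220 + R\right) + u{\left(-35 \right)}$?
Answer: $1726$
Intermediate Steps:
$u{\left(x \right)} = 12 + x$ ($u{\left(x \right)} = x + 12 = 12 + x$)
$\left(2220 + R\right) + u{\left(-35 \right)} = \left(2220 - 471\right) + \left(12 - 35\right) = 1749 - 23 = 1726$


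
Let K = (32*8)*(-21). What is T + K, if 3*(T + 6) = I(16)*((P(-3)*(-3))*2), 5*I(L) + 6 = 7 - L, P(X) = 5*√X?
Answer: -5382 + 30*I*√3 ≈ -5382.0 + 51.962*I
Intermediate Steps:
I(L) = ⅕ - L/5 (I(L) = -6/5 + (7 - L)/5 = -6/5 + (7/5 - L/5) = ⅕ - L/5)
T = -6 + 30*I*√3 (T = -6 + ((⅕ - ⅕*16)*(((5*√(-3))*(-3))*2))/3 = -6 + ((⅕ - 16/5)*(((5*(I*√3))*(-3))*2))/3 = -6 + (-3*(5*I*√3)*(-3)*2)/3 = -6 + (-3*(-15*I*√3)*2)/3 = -6 + (-(-90)*I*√3)/3 = -6 + (90*I*√3)/3 = -6 + 30*I*√3 ≈ -6.0 + 51.962*I)
K = -5376 (K = 256*(-21) = -5376)
T + K = (-6 + 30*I*√3) - 5376 = -5382 + 30*I*√3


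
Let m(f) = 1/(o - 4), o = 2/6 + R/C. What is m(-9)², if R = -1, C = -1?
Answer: 9/64 ≈ 0.14063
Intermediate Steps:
o = 4/3 (o = 2/6 - 1/(-1) = 2*(⅙) - 1*(-1) = ⅓ + 1 = 4/3 ≈ 1.3333)
m(f) = -3/8 (m(f) = 1/(4/3 - 4) = 1/(-8/3) = -3/8)
m(-9)² = (-3/8)² = 9/64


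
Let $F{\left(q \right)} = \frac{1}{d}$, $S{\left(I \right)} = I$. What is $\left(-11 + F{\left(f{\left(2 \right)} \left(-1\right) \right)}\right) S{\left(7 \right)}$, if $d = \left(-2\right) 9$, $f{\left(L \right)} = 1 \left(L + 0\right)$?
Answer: $- \frac{1393}{18} \approx -77.389$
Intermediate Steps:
$f{\left(L \right)} = L$ ($f{\left(L \right)} = 1 L = L$)
$d = -18$
$F{\left(q \right)} = - \frac{1}{18}$ ($F{\left(q \right)} = \frac{1}{-18} = - \frac{1}{18}$)
$\left(-11 + F{\left(f{\left(2 \right)} \left(-1\right) \right)}\right) S{\left(7 \right)} = \left(-11 - \frac{1}{18}\right) 7 = \left(- \frac{199}{18}\right) 7 = - \frac{1393}{18}$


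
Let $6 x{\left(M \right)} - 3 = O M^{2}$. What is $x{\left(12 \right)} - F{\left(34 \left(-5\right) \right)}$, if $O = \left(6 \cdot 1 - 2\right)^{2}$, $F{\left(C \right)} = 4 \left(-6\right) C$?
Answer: $- \frac{7391}{2} \approx -3695.5$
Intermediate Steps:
$F{\left(C \right)} = - 24 C$
$O = 16$ ($O = \left(6 - 2\right)^{2} = 4^{2} = 16$)
$x{\left(M \right)} = \frac{1}{2} + \frac{8 M^{2}}{3}$ ($x{\left(M \right)} = \frac{1}{2} + \frac{16 M^{2}}{6} = \frac{1}{2} + \frac{8 M^{2}}{3}$)
$x{\left(12 \right)} - F{\left(34 \left(-5\right) \right)} = \left(\frac{1}{2} + \frac{8 \cdot 12^{2}}{3}\right) - - 24 \cdot 34 \left(-5\right) = \left(\frac{1}{2} + \frac{8}{3} \cdot 144\right) - \left(-24\right) \left(-170\right) = \left(\frac{1}{2} + 384\right) - 4080 = \frac{769}{2} - 4080 = - \frac{7391}{2}$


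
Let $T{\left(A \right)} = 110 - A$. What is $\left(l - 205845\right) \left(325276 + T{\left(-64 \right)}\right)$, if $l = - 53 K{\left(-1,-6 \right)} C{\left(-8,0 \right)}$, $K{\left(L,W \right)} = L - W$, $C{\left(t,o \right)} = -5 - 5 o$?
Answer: $-66561034000$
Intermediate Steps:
$l = 1325$ ($l = - 53 \left(-1 - -6\right) \left(-5 - 0\right) = - 53 \left(-1 + 6\right) \left(-5 + 0\right) = \left(-53\right) 5 \left(-5\right) = \left(-265\right) \left(-5\right) = 1325$)
$\left(l - 205845\right) \left(325276 + T{\left(-64 \right)}\right) = \left(1325 - 205845\right) \left(325276 + \left(110 - -64\right)\right) = \left(1325 - 205845\right) \left(325276 + \left(110 + 64\right)\right) = - 204520 \left(325276 + 174\right) = \left(-204520\right) 325450 = -66561034000$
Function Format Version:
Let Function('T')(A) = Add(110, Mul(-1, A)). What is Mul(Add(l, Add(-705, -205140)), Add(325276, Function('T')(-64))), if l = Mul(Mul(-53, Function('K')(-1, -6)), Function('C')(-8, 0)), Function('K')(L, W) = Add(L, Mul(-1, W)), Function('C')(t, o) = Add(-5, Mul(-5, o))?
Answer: -66561034000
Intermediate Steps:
l = 1325 (l = Mul(Mul(-53, Add(-1, Mul(-1, -6))), Add(-5, Mul(-5, 0))) = Mul(Mul(-53, Add(-1, 6)), Add(-5, 0)) = Mul(Mul(-53, 5), -5) = Mul(-265, -5) = 1325)
Mul(Add(l, Add(-705, -205140)), Add(325276, Function('T')(-64))) = Mul(Add(1325, Add(-705, -205140)), Add(325276, Add(110, Mul(-1, -64)))) = Mul(Add(1325, -205845), Add(325276, Add(110, 64))) = Mul(-204520, Add(325276, 174)) = Mul(-204520, 325450) = -66561034000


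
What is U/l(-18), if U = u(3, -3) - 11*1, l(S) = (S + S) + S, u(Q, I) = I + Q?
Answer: 11/54 ≈ 0.20370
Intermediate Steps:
l(S) = 3*S (l(S) = 2*S + S = 3*S)
U = -11 (U = (-3 + 3) - 11*1 = 0 - 11 = -11)
U/l(-18) = -11/(3*(-18)) = -11/(-54) = -11*(-1/54) = 11/54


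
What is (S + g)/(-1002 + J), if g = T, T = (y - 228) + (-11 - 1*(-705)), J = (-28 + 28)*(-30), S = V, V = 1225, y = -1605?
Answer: -43/501 ≈ -0.085828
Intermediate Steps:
S = 1225
J = 0 (J = 0*(-30) = 0)
T = -1139 (T = (-1605 - 228) + (-11 - 1*(-705)) = -1833 + (-11 + 705) = -1833 + 694 = -1139)
g = -1139
(S + g)/(-1002 + J) = (1225 - 1139)/(-1002 + 0) = 86/(-1002) = 86*(-1/1002) = -43/501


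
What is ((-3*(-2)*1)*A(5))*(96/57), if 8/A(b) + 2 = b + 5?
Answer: 192/19 ≈ 10.105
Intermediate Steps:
A(b) = 8/(3 + b) (A(b) = 8/(-2 + (b + 5)) = 8/(-2 + (5 + b)) = 8/(3 + b))
((-3*(-2)*1)*A(5))*(96/57) = ((-3*(-2)*1)*(8/(3 + 5)))*(96/57) = ((6*1)*(8/8))*(96*(1/57)) = (6*(8*(1/8)))*(32/19) = (6*1)*(32/19) = 6*(32/19) = 192/19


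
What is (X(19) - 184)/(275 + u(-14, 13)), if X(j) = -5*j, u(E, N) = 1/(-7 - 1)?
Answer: -744/733 ≈ -1.0150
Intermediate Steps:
u(E, N) = -⅛ (u(E, N) = 1/(-8) = -⅛)
(X(19) - 184)/(275 + u(-14, 13)) = (-5*19 - 184)/(275 - ⅛) = (-95 - 184)/(2199/8) = -279*8/2199 = -744/733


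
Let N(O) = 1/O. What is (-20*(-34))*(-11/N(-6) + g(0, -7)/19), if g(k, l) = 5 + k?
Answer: 856120/19 ≈ 45059.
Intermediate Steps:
(-20*(-34))*(-11/N(-6) + g(0, -7)/19) = (-20*(-34))*(-11/(1/(-6)) + (5 + 0)/19) = 680*(-11/(-⅙) + 5*(1/19)) = 680*(-11*(-6) + 5/19) = 680*(66 + 5/19) = 680*(1259/19) = 856120/19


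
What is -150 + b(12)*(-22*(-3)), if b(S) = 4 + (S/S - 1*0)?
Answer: 180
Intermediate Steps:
b(S) = 5 (b(S) = 4 + (1 + 0) = 4 + 1 = 5)
-150 + b(12)*(-22*(-3)) = -150 + 5*(-22*(-3)) = -150 + 5*66 = -150 + 330 = 180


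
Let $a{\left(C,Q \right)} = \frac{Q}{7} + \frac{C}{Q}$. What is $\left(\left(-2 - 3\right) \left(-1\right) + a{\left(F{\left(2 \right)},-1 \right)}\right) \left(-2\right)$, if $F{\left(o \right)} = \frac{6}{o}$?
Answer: $- \frac{26}{7} \approx -3.7143$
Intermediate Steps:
$a{\left(C,Q \right)} = \frac{Q}{7} + \frac{C}{Q}$ ($a{\left(C,Q \right)} = Q \frac{1}{7} + \frac{C}{Q} = \frac{Q}{7} + \frac{C}{Q}$)
$\left(\left(-2 - 3\right) \left(-1\right) + a{\left(F{\left(2 \right)},-1 \right)}\right) \left(-2\right) = \left(\left(-2 - 3\right) \left(-1\right) + \left(\frac{1}{7} \left(-1\right) + \frac{6 \cdot \frac{1}{2}}{-1}\right)\right) \left(-2\right) = \left(\left(-5\right) \left(-1\right) + \left(- \frac{1}{7} + 6 \cdot \frac{1}{2} \left(-1\right)\right)\right) \left(-2\right) = \left(5 + \left(- \frac{1}{7} + 3 \left(-1\right)\right)\right) \left(-2\right) = \left(5 - \frac{22}{7}\right) \left(-2\right) = \frac{13}{7} \left(-2\right) = - \frac{26}{7}$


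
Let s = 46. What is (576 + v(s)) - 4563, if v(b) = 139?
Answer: -3848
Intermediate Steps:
(576 + v(s)) - 4563 = (576 + 139) - 4563 = 715 - 4563 = -3848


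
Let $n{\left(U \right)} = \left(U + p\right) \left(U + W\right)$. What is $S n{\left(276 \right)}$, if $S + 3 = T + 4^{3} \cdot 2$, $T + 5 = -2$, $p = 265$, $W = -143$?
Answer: $8490454$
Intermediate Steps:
$n{\left(U \right)} = \left(-143 + U\right) \left(265 + U\right)$ ($n{\left(U \right)} = \left(U + 265\right) \left(U - 143\right) = \left(265 + U\right) \left(-143 + U\right) = \left(-143 + U\right) \left(265 + U\right)$)
$T = -7$ ($T = -5 - 2 = -7$)
$S = 118$ ($S = -3 - \left(7 - 4^{3} \cdot 2\right) = -3 + \left(-7 + 64 \cdot 2\right) = -3 + \left(-7 + 128\right) = -3 + 121 = 118$)
$S n{\left(276 \right)} = 118 \left(-37895 + 276^{2} + 122 \cdot 276\right) = 118 \left(-37895 + 76176 + 33672\right) = 118 \cdot 71953 = 8490454$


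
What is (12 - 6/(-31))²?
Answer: 142884/961 ≈ 148.68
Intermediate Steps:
(12 - 6/(-31))² = (12 - 6*(-1/31))² = (12 + 6/31)² = (378/31)² = 142884/961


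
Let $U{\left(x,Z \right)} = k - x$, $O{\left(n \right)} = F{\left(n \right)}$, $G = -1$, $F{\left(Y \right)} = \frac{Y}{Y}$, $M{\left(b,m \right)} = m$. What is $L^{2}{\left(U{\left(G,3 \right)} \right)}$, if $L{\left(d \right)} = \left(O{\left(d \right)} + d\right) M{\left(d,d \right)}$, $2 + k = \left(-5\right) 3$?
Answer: $57600$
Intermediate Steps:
$F{\left(Y \right)} = 1$
$O{\left(n \right)} = 1$
$k = -17$ ($k = -2 - 15 = -17$)
$U{\left(x,Z \right)} = -17 - x$
$L{\left(d \right)} = d \left(1 + d\right)$ ($L{\left(d \right)} = \left(1 + d\right) d = d \left(1 + d\right)$)
$L^{2}{\left(U{\left(G,3 \right)} \right)} = \left(\left(-17 - -1\right) \left(1 - 16\right)\right)^{2} = \left(\left(-17 + 1\right) \left(1 + \left(-17 + 1\right)\right)\right)^{2} = \left(- 16 \left(1 - 16\right)\right)^{2} = \left(\left(-16\right) \left(-15\right)\right)^{2} = 240^{2} = 57600$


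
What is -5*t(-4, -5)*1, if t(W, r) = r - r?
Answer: 0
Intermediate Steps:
t(W, r) = 0
-5*t(-4, -5)*1 = -5*0*1 = 0*1 = 0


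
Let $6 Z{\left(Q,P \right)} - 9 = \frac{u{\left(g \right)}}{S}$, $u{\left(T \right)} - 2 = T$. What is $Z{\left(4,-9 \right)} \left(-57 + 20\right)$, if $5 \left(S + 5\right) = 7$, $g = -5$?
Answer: $- \frac{2183}{36} \approx -60.639$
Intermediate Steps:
$u{\left(T \right)} = 2 + T$
$S = - \frac{18}{5}$ ($S = -5 + \frac{1}{5} \cdot 7 = -5 + \frac{7}{5} = - \frac{18}{5} \approx -3.6$)
$Z{\left(Q,P \right)} = \frac{59}{36}$ ($Z{\left(Q,P \right)} = \frac{3}{2} + \frac{\left(2 - 5\right) \frac{1}{- \frac{18}{5}}}{6} = \frac{3}{2} + \frac{\left(-3\right) \left(- \frac{5}{18}\right)}{6} = \frac{3}{2} + \frac{1}{6} \cdot \frac{5}{6} = \frac{3}{2} + \frac{5}{36} = \frac{59}{36}$)
$Z{\left(4,-9 \right)} \left(-57 + 20\right) = \frac{59 \left(-57 + 20\right)}{36} = \frac{59}{36} \left(-37\right) = - \frac{2183}{36}$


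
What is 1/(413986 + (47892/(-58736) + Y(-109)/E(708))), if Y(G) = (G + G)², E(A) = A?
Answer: 2599068/1076150106431 ≈ 2.4152e-6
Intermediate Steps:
Y(G) = 4*G² (Y(G) = (2*G)² = 4*G²)
1/(413986 + (47892/(-58736) + Y(-109)/E(708))) = 1/(413986 + (47892/(-58736) + (4*(-109)²)/708)) = 1/(413986 + (47892*(-1/58736) + (4*11881)*(1/708))) = 1/(413986 + (-11973/14684 + 47524*(1/708))) = 1/(413986 + (-11973/14684 + 11881/177)) = 1/(413986 + 172341383/2599068) = 1/(1076150106431/2599068) = 2599068/1076150106431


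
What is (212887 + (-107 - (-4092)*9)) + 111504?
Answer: 361112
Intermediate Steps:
(212887 + (-107 - (-4092)*9)) + 111504 = (212887 + (-107 - 186*(-198))) + 111504 = (212887 + (-107 + 36828)) + 111504 = (212887 + 36721) + 111504 = 249608 + 111504 = 361112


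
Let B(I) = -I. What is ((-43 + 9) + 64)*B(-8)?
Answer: 240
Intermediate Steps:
((-43 + 9) + 64)*B(-8) = ((-43 + 9) + 64)*(-1*(-8)) = (-34 + 64)*8 = 30*8 = 240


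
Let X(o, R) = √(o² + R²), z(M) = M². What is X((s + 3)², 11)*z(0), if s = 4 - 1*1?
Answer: 0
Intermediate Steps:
s = 3 (s = 4 - 1 = 3)
X(o, R) = √(R² + o²)
X((s + 3)², 11)*z(0) = √(11² + ((3 + 3)²)²)*0² = √(121 + (6²)²)*0 = √(121 + 36²)*0 = √(121 + 1296)*0 = √1417*0 = 0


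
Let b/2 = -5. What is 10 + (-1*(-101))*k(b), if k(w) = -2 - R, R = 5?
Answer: -697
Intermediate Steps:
b = -10 (b = 2*(-5) = -10)
k(w) = -7 (k(w) = -2 - 1*5 = -2 - 5 = -7)
10 + (-1*(-101))*k(b) = 10 - 1*(-101)*(-7) = 10 + 101*(-7) = 10 - 707 = -697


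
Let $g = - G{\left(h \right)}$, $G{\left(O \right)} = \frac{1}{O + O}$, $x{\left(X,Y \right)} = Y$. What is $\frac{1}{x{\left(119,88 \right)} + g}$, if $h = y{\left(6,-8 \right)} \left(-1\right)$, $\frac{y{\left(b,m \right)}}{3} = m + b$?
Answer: $\frac{12}{1055} \approx 0.011374$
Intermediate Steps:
$y{\left(b,m \right)} = 3 b + 3 m$ ($y{\left(b,m \right)} = 3 \left(m + b\right) = 3 \left(b + m\right) = 3 b + 3 m$)
$h = 6$ ($h = \left(3 \cdot 6 + 3 \left(-8\right)\right) \left(-1\right) = \left(18 - 24\right) \left(-1\right) = \left(-6\right) \left(-1\right) = 6$)
$G{\left(O \right)} = \frac{1}{2 O}$
$g = - \frac{1}{12}$ ($g = - \frac{1}{2 \cdot 6} = \left(-1\right) \frac{1}{12} = - \frac{1}{12} \approx -0.083333$)
$\frac{1}{x{\left(119,88 \right)} + g} = \frac{1}{88 - \frac{1}{12}} = \frac{1}{\frac{1055}{12}} = \frac{12}{1055}$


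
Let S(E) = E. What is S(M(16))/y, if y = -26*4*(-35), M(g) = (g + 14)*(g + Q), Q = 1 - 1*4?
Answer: 3/28 ≈ 0.10714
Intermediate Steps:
Q = -3 (Q = 1 - 4 = -3)
M(g) = (-3 + g)*(14 + g) (M(g) = (g + 14)*(g - 3) = (14 + g)*(-3 + g) = (-3 + g)*(14 + g))
y = 3640 (y = -104*(-35) = 3640)
S(M(16))/y = (-42 + 16² + 11*16)/3640 = (-42 + 256 + 176)*(1/3640) = 390*(1/3640) = 3/28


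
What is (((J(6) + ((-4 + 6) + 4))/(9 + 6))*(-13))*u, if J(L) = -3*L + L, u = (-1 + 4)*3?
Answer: 234/5 ≈ 46.800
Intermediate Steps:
u = 9 (u = 3*3 = 9)
J(L) = -2*L
(((J(6) + ((-4 + 6) + 4))/(9 + 6))*(-13))*u = (((-2*6 + ((-4 + 6) + 4))/(9 + 6))*(-13))*9 = (((-12 + (2 + 4))/15)*(-13))*9 = (((-12 + 6)*(1/15))*(-13))*9 = (-6*1/15*(-13))*9 = -⅖*(-13)*9 = (26/5)*9 = 234/5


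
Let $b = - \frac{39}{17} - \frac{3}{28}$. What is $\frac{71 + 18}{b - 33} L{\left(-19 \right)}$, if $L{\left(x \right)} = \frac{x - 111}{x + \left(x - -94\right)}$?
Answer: $\frac{98345}{16851} \approx 5.8362$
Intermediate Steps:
$b = - \frac{1143}{476}$ ($b = \left(-39\right) \frac{1}{17} - \frac{3}{28} = - \frac{39}{17} - \frac{3}{28} = - \frac{1143}{476} \approx -2.4013$)
$L{\left(x \right)} = \frac{-111 + x}{94 + 2 x}$ ($L{\left(x \right)} = \frac{-111 + x}{x + \left(x + 94\right)} = \frac{-111 + x}{x + \left(94 + x\right)} = \frac{-111 + x}{94 + 2 x}$)
$\frac{71 + 18}{b - 33} L{\left(-19 \right)} = \frac{71 + 18}{- \frac{1143}{476} - 33} \frac{-111 - 19}{2 \left(47 - 19\right)} = \frac{89}{- \frac{16851}{476}} \cdot \frac{1}{2} \cdot \frac{1}{28} \left(-130\right) = 89 \left(- \frac{476}{16851}\right) \frac{1}{2} \cdot \frac{1}{28} \left(-130\right) = \left(- \frac{42364}{16851}\right) \left(- \frac{65}{28}\right) = \frac{98345}{16851}$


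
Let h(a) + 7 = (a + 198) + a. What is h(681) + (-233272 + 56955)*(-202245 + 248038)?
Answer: -8074082828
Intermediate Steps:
h(a) = 191 + 2*a (h(a) = -7 + ((a + 198) + a) = -7 + ((198 + a) + a) = -7 + (198 + 2*a) = 191 + 2*a)
h(681) + (-233272 + 56955)*(-202245 + 248038) = (191 + 2*681) + (-233272 + 56955)*(-202245 + 248038) = (191 + 1362) - 176317*45793 = 1553 - 8074084381 = -8074082828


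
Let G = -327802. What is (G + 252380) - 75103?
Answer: -150525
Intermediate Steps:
(G + 252380) - 75103 = (-327802 + 252380) - 75103 = -75422 - 75103 = -150525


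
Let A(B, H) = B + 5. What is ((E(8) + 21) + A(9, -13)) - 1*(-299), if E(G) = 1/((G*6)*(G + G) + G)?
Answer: 259185/776 ≈ 334.00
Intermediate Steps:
A(B, H) = 5 + B
E(G) = 1/(G + 12*G²) (E(G) = 1/((6*G)*(2*G) + G) = 1/(12*G² + G) = 1/(G + 12*G²))
((E(8) + 21) + A(9, -13)) - 1*(-299) = ((1/(8*(1 + 12*8)) + 21) + (5 + 9)) - 1*(-299) = ((1/(8*(1 + 96)) + 21) + 14) + 299 = (((⅛)/97 + 21) + 14) + 299 = (((⅛)*(1/97) + 21) + 14) + 299 = ((1/776 + 21) + 14) + 299 = (16297/776 + 14) + 299 = 27161/776 + 299 = 259185/776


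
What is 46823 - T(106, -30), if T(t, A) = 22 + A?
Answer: 46831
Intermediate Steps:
46823 - T(106, -30) = 46823 - (22 - 30) = 46823 - 1*(-8) = 46823 + 8 = 46831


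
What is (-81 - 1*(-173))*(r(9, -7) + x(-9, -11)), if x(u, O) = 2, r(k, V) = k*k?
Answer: 7636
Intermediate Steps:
r(k, V) = k²
(-81 - 1*(-173))*(r(9, -7) + x(-9, -11)) = (-81 - 1*(-173))*(9² + 2) = (-81 + 173)*(81 + 2) = 92*83 = 7636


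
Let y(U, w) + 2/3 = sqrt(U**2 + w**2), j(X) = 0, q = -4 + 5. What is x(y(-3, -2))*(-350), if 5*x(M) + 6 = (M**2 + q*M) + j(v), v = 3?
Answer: -4270/9 + 70*sqrt(13)/3 ≈ -390.31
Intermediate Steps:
q = 1
y(U, w) = -2/3 + sqrt(U**2 + w**2)
x(M) = -6/5 + M/5 + M**2/5 (x(M) = -6/5 + ((M**2 + 1*M) + 0)/5 = -6/5 + ((M**2 + M) + 0)/5 = -6/5 + ((M + M**2) + 0)/5 = -6/5 + (M + M**2)/5 = -6/5 + (M/5 + M**2/5) = -6/5 + M/5 + M**2/5)
x(y(-3, -2))*(-350) = (-6/5 + (-2/3 + sqrt((-3)**2 + (-2)**2))/5 + (-2/3 + sqrt((-3)**2 + (-2)**2))**2/5)*(-350) = (-6/5 + (-2/3 + sqrt(9 + 4))/5 + (-2/3 + sqrt(9 + 4))**2/5)*(-350) = (-6/5 + (-2/3 + sqrt(13))/5 + (-2/3 + sqrt(13))**2/5)*(-350) = (-6/5 + (-2/15 + sqrt(13)/5) + (-2/3 + sqrt(13))**2/5)*(-350) = (-4/3 + sqrt(13)/5 + (-2/3 + sqrt(13))**2/5)*(-350) = 1400/3 - 70*sqrt(13) - 70*(-2/3 + sqrt(13))**2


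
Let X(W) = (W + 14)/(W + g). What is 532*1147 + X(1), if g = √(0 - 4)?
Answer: 610207 - 6*I ≈ 6.1021e+5 - 6.0*I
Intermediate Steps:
g = 2*I (g = √(-4) = 2*I ≈ 2.0*I)
X(W) = (14 + W)/(W + 2*I) (X(W) = (W + 14)/(W + 2*I) = (14 + W)/(W + 2*I))
532*1147 + X(1) = 532*1147 + (14 + 1)/(1 + 2*I) = 610204 + ((1 - 2*I)/5)*15 = 610204 + 3*(1 - 2*I)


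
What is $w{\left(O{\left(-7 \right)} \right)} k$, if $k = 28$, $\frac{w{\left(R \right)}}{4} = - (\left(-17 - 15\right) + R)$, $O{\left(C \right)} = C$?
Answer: $4368$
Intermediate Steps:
$w{\left(R \right)} = 128 - 4 R$ ($w{\left(R \right)} = 4 \left(- (\left(-17 - 15\right) + R)\right) = 4 \left(- (-32 + R)\right) = 4 \left(32 - R\right) = 128 - 4 R$)
$w{\left(O{\left(-7 \right)} \right)} k = \left(128 - -28\right) 28 = \left(128 + 28\right) 28 = 156 \cdot 28 = 4368$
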